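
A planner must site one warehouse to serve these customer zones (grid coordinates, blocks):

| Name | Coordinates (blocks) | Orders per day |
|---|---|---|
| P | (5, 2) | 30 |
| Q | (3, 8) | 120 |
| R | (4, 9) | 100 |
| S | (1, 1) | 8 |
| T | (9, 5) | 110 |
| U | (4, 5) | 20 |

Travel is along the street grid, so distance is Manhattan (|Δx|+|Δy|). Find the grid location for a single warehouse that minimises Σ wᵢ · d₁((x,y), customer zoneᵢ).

(4, 8)

Manhattan distance separates: Σwᵢ(|x−xᵢ|+|y−yᵢ|) = Σwᵢ|x−xᵢ| + Σwᵢ|y−yᵢ|, so x and y are optimised independently as 1-D weighted medians.
Total weight W = 388; half = 194.
x-coordinate, sorted with cumulative weight:
  x=1 (S, w=8) cum 8
  x=3 (Q, w=120) cum 128
  x=4 (R, w=100) cum 228  ← median
  x=4 (U, w=20) cum 248
  x=5 (P, w=30) cum 278
  x=9 (T, w=110) cum 388
⇒ x* = 4
y-coordinate, sorted with cumulative weight:
  y=1 (S, w=8) cum 8
  y=2 (P, w=30) cum 38
  y=5 (T, w=110) cum 148
  y=5 (U, w=20) cum 168
  y=8 (Q, w=120) cum 288  ← median
  y=9 (R, w=100) cum 388
⇒ y* = 8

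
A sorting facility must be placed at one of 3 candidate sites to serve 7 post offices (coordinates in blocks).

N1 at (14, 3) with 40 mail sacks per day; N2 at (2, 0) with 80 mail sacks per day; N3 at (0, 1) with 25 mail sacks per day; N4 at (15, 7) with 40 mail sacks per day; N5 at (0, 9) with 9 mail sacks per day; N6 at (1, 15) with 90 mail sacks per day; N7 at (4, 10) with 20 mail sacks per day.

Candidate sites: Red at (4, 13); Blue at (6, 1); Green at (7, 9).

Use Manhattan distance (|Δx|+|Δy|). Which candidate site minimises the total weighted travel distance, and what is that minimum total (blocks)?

Blue, total 3606 blocks

Total weighted distance at each candidate:
  Red (4, 13): total = 3662
  Blue (6, 1): total = 3606
  Green (7, 9): total = 3638
Minimum is at Blue with total 3606 blocks.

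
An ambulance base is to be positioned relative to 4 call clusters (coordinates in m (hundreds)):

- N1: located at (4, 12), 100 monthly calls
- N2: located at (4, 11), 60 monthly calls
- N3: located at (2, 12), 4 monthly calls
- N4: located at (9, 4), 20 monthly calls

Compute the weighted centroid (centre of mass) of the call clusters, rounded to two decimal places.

The minimiser of Σwᵢ‖p−pᵢ‖² is the weighted centroid p* = (Σwᵢpᵢ)/(Σwᵢ).
Σwᵢ = 184.
Σwᵢxᵢ = 100·4 + 60·4 + 4·2 + 20·9 = 828.
Σwᵢyᵢ = 100·12 + 60·11 + 4·12 + 20·4 = 1988.
x* = 828/184 = 4.50, y* = 1988/184 = 10.80.

(4.50, 10.80)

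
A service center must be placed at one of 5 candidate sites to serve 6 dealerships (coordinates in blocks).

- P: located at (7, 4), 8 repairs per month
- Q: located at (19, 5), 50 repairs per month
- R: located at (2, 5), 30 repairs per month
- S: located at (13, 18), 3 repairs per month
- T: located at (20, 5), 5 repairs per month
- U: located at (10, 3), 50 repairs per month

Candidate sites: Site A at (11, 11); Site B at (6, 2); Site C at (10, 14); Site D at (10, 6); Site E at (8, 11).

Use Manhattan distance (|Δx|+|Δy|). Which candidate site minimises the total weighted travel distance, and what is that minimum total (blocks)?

Site D, total 1060 blocks

Total weighted distance at each candidate:
  Site A (11, 11): total = 1790
  Site B (6, 2): total = 1438
  Site C (10, 14): total = 2180
  Site D (10, 6): total = 1060
  Site E (8, 11): total = 1900
Minimum is at Site D with total 1060 blocks.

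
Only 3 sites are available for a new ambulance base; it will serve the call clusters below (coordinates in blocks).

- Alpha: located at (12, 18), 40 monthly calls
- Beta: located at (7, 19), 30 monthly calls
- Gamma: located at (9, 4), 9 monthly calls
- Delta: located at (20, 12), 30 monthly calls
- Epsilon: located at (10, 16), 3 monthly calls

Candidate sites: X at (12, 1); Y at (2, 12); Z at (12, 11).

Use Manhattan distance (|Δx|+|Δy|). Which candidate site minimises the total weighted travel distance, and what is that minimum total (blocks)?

Z, total 1051 blocks

Total weighted distance at each candidate:
  X (12, 1): total = 2045
  Y (2, 12): total = 1711
  Z (12, 11): total = 1051
Minimum is at Z with total 1051 blocks.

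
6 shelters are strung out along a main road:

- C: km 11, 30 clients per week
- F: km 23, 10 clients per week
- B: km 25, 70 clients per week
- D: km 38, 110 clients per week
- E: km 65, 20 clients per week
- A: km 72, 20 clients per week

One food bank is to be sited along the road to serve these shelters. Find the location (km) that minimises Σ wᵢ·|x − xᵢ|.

x = 38

For a sum of weighted absolute distances on a line, the optimum is the weighted median (not the mean). Total weight W = 260; half-weight = 130.
Sort by position and accumulate weight:
  km 11 (C, w=30) → cum 30
  km 23 (F, w=10) → cum 40
  km 25 (B, w=70) → cum 110
  km 38 (D, w=110) → cum 220  ≥ 130 → median here
  km 65 (E, w=20) → cum 240
  km 72 (A, w=20) → cum 260
Optimal location: km 38.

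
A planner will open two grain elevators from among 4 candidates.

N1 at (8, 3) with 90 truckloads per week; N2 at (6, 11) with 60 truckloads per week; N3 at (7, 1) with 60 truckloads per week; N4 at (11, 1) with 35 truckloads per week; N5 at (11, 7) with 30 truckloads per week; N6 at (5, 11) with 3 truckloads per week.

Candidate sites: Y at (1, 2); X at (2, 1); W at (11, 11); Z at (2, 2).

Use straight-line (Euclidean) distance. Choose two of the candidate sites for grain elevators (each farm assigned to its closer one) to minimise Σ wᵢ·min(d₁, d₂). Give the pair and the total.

{W, Z}, total 1608.3

Evaluate every pair (each demand assigned to the nearer of the two):
  {W, Z}: total = 1608.3
  {X, W}: total = 1622.2
  {Y, W}: total = 1789.4
  {X, Z}: total = 2090.7
  {Y, Z}: total = 2098.6
  {Y, X}: total = 2156.0
Best pair: {W, Z} with total 1608.3.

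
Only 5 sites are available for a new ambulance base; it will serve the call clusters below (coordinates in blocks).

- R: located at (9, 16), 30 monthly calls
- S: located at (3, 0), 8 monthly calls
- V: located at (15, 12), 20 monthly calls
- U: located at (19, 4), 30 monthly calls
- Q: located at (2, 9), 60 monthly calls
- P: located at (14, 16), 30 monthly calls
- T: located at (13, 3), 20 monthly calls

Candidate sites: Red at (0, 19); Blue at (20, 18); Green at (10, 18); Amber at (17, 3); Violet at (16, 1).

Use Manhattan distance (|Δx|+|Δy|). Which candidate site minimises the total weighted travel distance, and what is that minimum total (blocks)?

Green, total 2760 blocks

Total weighted distance at each candidate:
  Red (0, 19): total = 3806
  Blue (20, 18): total = 3640
  Green (10, 18): total = 2760
  Amber (17, 3): total = 2896
  Violet (16, 1): total = 3122
Minimum is at Green with total 2760 blocks.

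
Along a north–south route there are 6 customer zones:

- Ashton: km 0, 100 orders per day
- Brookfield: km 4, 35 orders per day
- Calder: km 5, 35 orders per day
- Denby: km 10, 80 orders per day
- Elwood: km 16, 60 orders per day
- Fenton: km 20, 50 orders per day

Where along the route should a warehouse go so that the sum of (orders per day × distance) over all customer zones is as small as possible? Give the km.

For a sum of weighted absolute distances on a line, the optimum is the weighted median (not the mean). Total weight W = 360; half-weight = 180.
Sort by position and accumulate weight:
  km 0 (Ashton, w=100) → cum 100
  km 4 (Brookfield, w=35) → cum 135
  km 5 (Calder, w=35) → cum 170
  km 10 (Denby, w=80) → cum 250  ≥ 180 → median here
  km 16 (Elwood, w=60) → cum 310
  km 20 (Fenton, w=50) → cum 360
Optimal location: km 10.

x = 10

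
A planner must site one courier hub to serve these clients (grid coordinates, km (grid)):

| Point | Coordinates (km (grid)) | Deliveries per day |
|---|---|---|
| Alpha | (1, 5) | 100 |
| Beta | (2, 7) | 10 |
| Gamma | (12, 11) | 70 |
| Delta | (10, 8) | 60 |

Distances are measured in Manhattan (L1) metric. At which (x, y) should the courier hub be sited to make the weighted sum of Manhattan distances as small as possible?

(10, 8)

Manhattan distance separates: Σwᵢ(|x−xᵢ|+|y−yᵢ|) = Σwᵢ|x−xᵢ| + Σwᵢ|y−yᵢ|, so x and y are optimised independently as 1-D weighted medians.
Total weight W = 240; half = 120.
x-coordinate, sorted with cumulative weight:
  x=1 (Alpha, w=100) cum 100
  x=2 (Beta, w=10) cum 110
  x=10 (Delta, w=60) cum 170  ← median
  x=12 (Gamma, w=70) cum 240
⇒ x* = 10
y-coordinate, sorted with cumulative weight:
  y=5 (Alpha, w=100) cum 100
  y=7 (Beta, w=10) cum 110
  y=8 (Delta, w=60) cum 170  ← median
  y=11 (Gamma, w=70) cum 240
⇒ y* = 8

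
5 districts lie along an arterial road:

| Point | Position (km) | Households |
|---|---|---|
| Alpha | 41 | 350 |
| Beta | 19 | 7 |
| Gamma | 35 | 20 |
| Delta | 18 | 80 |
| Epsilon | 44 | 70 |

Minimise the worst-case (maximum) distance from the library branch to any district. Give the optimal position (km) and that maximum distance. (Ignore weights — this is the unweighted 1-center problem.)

The 1-center on a line is the midpoint of the two extreme points: leftmost at 18, rightmost at 44.
Optimal location = (18 + 44)/2 = 31; maximum distance = (44 − 18)/2 = 13.

location 31, max distance 13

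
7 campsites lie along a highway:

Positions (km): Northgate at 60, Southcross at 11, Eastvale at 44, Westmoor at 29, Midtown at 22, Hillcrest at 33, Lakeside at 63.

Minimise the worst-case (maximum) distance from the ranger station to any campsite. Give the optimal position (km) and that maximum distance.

location 37, max distance 26

The 1-center on a line is the midpoint of the two extreme points: leftmost at 11, rightmost at 63.
Optimal location = (11 + 63)/2 = 37; maximum distance = (63 − 11)/2 = 26.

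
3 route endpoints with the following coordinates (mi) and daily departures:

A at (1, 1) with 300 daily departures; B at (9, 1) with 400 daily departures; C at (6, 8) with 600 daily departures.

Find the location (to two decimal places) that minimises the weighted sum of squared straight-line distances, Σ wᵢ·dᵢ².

The minimiser of Σwᵢ‖p−pᵢ‖² is the weighted centroid p* = (Σwᵢpᵢ)/(Σwᵢ).
Σwᵢ = 1300.
Σwᵢxᵢ = 300·1 + 400·9 + 600·6 = 7500.
Σwᵢyᵢ = 300·1 + 400·1 + 600·8 = 5500.
x* = 7500/1300 = 5.77, y* = 5500/1300 = 4.23.

(5.77, 4.23)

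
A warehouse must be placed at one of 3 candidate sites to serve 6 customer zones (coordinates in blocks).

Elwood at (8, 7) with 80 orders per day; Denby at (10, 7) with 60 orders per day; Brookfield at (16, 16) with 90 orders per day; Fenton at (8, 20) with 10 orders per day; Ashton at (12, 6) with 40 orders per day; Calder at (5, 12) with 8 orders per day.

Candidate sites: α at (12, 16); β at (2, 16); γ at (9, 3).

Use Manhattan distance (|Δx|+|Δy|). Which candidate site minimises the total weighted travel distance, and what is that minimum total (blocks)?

Total weighted distance at each candidate:
  α (12, 16): total = 2628
  β (2, 16): total = 4436
  γ (9, 3): total = 3024
Minimum is at α with total 2628 blocks.

α, total 2628 blocks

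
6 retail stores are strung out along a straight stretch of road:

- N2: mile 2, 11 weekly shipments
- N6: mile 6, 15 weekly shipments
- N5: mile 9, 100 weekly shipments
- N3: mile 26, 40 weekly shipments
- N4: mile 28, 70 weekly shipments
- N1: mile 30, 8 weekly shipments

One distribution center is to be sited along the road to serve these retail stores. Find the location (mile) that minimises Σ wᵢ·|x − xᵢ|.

x = 9

For a sum of weighted absolute distances on a line, the optimum is the weighted median (not the mean). Total weight W = 244; half-weight = 122.
Sort by position and accumulate weight:
  mile 2 (N2, w=11) → cum 11
  mile 6 (N6, w=15) → cum 26
  mile 9 (N5, w=100) → cum 126  ≥ 122 → median here
  mile 26 (N3, w=40) → cum 166
  mile 28 (N4, w=70) → cum 236
  mile 30 (N1, w=8) → cum 244
Optimal location: mile 9.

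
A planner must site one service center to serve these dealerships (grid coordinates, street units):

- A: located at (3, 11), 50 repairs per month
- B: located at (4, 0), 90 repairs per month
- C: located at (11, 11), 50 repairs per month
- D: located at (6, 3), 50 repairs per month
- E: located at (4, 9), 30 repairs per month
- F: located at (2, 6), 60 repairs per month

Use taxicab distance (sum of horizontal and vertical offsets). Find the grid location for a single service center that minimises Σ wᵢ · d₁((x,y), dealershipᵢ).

(4, 6)

Manhattan distance separates: Σwᵢ(|x−xᵢ|+|y−yᵢ|) = Σwᵢ|x−xᵢ| + Σwᵢ|y−yᵢ|, so x and y are optimised independently as 1-D weighted medians.
Total weight W = 330; half = 165.
x-coordinate, sorted with cumulative weight:
  x=2 (F, w=60) cum 60
  x=3 (A, w=50) cum 110
  x=4 (B, w=90) cum 200  ← median
  x=4 (E, w=30) cum 230
  x=6 (D, w=50) cum 280
  x=11 (C, w=50) cum 330
⇒ x* = 4
y-coordinate, sorted with cumulative weight:
  y=0 (B, w=90) cum 90
  y=3 (D, w=50) cum 140
  y=6 (F, w=60) cum 200  ← median
  y=9 (E, w=30) cum 230
  y=11 (A, w=50) cum 280
  y=11 (C, w=50) cum 330
⇒ y* = 6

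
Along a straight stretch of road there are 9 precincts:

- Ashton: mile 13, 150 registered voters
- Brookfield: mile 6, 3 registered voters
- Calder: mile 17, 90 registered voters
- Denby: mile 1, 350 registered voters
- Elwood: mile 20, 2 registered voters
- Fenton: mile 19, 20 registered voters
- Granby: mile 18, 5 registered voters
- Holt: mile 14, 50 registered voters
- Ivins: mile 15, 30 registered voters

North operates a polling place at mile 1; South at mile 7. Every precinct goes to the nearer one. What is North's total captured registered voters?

350

The indifferent point is the midpoint (1+7)/2 = 4; precincts left of it (closer to North at 1) go to North, those right go to South.
  Denby at 1 (w=350) → North
  Brookfield at 6 (w=3) → South
  Ashton at 13 (w=150) → South
  Holt at 14 (w=50) → South
  Ivins at 15 (w=30) → South
  Calder at 17 (w=90) → South
  Granby at 18 (w=5) → South
  Fenton at 19 (w=20) → South
  Elwood at 20 (w=2) → South
North captures 350; South captures 350.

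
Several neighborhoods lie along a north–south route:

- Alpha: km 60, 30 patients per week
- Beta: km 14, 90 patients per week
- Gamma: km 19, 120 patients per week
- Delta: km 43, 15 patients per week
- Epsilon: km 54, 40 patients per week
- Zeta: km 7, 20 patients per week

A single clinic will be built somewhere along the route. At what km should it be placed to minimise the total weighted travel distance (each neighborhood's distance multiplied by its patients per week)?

x = 19

For a sum of weighted absolute distances on a line, the optimum is the weighted median (not the mean). Total weight W = 315; half-weight = 157.5.
Sort by position and accumulate weight:
  km 7 (Zeta, w=20) → cum 20
  km 14 (Beta, w=90) → cum 110
  km 19 (Gamma, w=120) → cum 230  ≥ 157.5 → median here
  km 43 (Delta, w=15) → cum 245
  km 54 (Epsilon, w=40) → cum 285
  km 60 (Alpha, w=30) → cum 315
Optimal location: km 19.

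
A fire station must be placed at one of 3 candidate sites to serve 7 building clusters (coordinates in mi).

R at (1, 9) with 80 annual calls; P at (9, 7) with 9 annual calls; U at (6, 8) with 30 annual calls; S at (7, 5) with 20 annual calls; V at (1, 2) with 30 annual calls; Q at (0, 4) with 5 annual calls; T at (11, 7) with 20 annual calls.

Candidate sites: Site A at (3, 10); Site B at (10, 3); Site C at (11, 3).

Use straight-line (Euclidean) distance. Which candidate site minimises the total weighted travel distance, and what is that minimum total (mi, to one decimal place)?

Total weighted distance at each candidate:
  Site A (3, 10): total = 927.3
  Site B (10, 3): total = 1571.0
  Site C (11, 3): total = 1711.5
Minimum is at Site A with total 927.3 mi.

Site A, total 927.3 mi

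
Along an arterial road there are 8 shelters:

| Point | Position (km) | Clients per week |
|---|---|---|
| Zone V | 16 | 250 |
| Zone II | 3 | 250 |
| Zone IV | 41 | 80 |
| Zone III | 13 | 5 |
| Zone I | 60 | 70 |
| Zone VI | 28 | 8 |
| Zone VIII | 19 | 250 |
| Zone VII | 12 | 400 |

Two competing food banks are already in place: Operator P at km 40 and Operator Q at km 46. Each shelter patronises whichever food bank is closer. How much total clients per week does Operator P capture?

1243

The indifferent point is the midpoint (40+46)/2 = 43; shelters left of it (closer to Operator P at 40) go to Operator P, those right go to Operator Q.
  Zone II at 3 (w=250) → Operator P
  Zone VII at 12 (w=400) → Operator P
  Zone III at 13 (w=5) → Operator P
  Zone V at 16 (w=250) → Operator P
  Zone VIII at 19 (w=250) → Operator P
  Zone VI at 28 (w=8) → Operator P
  Zone IV at 41 (w=80) → Operator P
  Zone I at 60 (w=70) → Operator Q
Operator P captures 1243; Operator Q captures 70.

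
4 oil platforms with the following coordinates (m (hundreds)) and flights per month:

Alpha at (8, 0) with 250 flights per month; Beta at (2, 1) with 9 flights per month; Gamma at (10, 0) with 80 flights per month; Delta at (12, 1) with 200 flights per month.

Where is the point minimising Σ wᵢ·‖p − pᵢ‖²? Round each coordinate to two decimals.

(9.68, 0.39)

The minimiser of Σwᵢ‖p−pᵢ‖² is the weighted centroid p* = (Σwᵢpᵢ)/(Σwᵢ).
Σwᵢ = 539.
Σwᵢxᵢ = 250·8 + 9·2 + 80·10 + 200·12 = 5218.
Σwᵢyᵢ = 250·0 + 9·1 + 80·0 + 200·1 = 209.
x* = 5218/539 = 9.68, y* = 209/539 = 0.39.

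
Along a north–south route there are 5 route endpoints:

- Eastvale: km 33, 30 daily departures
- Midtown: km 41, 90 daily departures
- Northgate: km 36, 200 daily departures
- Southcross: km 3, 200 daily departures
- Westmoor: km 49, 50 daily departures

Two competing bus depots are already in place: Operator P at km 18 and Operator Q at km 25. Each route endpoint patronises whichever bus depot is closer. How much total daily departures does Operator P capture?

200

The indifferent point is the midpoint (18+25)/2 = 21.5; route endpoints left of it (closer to Operator P at 18) go to Operator P, those right go to Operator Q.
  Southcross at 3 (w=200) → Operator P
  Eastvale at 33 (w=30) → Operator Q
  Northgate at 36 (w=200) → Operator Q
  Midtown at 41 (w=90) → Operator Q
  Westmoor at 49 (w=50) → Operator Q
Operator P captures 200; Operator Q captures 370.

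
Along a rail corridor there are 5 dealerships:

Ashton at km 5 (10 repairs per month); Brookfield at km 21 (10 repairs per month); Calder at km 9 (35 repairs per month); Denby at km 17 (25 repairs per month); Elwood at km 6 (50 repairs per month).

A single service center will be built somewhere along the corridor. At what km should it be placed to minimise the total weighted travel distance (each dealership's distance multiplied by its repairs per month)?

x = 9

For a sum of weighted absolute distances on a line, the optimum is the weighted median (not the mean). Total weight W = 130; half-weight = 65.
Sort by position and accumulate weight:
  km 5 (Ashton, w=10) → cum 10
  km 6 (Elwood, w=50) → cum 60
  km 9 (Calder, w=35) → cum 95  ≥ 65 → median here
  km 17 (Denby, w=25) → cum 120
  km 21 (Brookfield, w=10) → cum 130
Optimal location: km 9.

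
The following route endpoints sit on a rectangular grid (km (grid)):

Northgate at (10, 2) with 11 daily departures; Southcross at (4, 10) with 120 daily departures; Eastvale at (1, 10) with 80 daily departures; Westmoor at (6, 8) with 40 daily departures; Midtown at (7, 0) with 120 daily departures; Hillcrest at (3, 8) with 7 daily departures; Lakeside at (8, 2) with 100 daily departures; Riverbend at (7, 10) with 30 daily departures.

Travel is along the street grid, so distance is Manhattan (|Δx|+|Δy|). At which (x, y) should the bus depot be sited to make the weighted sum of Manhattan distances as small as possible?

Manhattan distance separates: Σwᵢ(|x−xᵢ|+|y−yᵢ|) = Σwᵢ|x−xᵢ| + Σwᵢ|y−yᵢ|, so x and y are optimised independently as 1-D weighted medians.
Total weight W = 508; half = 254.
x-coordinate, sorted with cumulative weight:
  x=1 (Eastvale, w=80) cum 80
  x=3 (Hillcrest, w=7) cum 87
  x=4 (Southcross, w=120) cum 207
  x=6 (Westmoor, w=40) cum 247
  x=7 (Midtown, w=120) cum 367  ← median
  x=7 (Riverbend, w=30) cum 397
  x=8 (Lakeside, w=100) cum 497
  x=10 (Northgate, w=11) cum 508
⇒ x* = 7
y-coordinate, sorted with cumulative weight:
  y=0 (Midtown, w=120) cum 120
  y=2 (Northgate, w=11) cum 131
  y=2 (Lakeside, w=100) cum 231
  y=8 (Westmoor, w=40) cum 271  ← median
  y=8 (Hillcrest, w=7) cum 278
  y=10 (Southcross, w=120) cum 398
  y=10 (Eastvale, w=80) cum 478
  y=10 (Riverbend, w=30) cum 508
⇒ y* = 8

(7, 8)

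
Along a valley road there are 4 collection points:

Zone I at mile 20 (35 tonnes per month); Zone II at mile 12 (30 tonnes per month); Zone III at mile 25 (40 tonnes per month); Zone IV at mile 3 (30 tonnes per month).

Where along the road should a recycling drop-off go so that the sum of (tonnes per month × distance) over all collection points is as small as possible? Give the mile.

x = 20

For a sum of weighted absolute distances on a line, the optimum is the weighted median (not the mean). Total weight W = 135; half-weight = 67.5.
Sort by position and accumulate weight:
  mile 3 (Zone IV, w=30) → cum 30
  mile 12 (Zone II, w=30) → cum 60
  mile 20 (Zone I, w=35) → cum 95  ≥ 67.5 → median here
  mile 25 (Zone III, w=40) → cum 135
Optimal location: mile 20.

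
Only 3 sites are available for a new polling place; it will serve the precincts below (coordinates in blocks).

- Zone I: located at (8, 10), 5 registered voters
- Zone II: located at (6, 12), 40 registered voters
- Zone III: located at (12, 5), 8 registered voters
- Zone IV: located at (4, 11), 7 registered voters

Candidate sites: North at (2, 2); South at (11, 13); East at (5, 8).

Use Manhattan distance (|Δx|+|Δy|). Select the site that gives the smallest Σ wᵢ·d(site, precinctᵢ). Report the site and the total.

East, total 333 blocks

Total weighted distance at each candidate:
  North (2, 2): total = 811
  South (11, 13): total = 405
  East (5, 8): total = 333
Minimum is at East with total 333 blocks.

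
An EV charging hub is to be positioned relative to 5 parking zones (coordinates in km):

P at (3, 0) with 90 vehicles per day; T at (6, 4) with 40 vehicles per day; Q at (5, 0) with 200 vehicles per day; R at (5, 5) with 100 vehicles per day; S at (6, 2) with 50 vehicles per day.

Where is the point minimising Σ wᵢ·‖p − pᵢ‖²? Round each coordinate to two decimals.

The minimiser of Σwᵢ‖p−pᵢ‖² is the weighted centroid p* = (Σwᵢpᵢ)/(Σwᵢ).
Σwᵢ = 480.
Σwᵢxᵢ = 90·3 + 40·6 + 200·5 + 100·5 + 50·6 = 2310.
Σwᵢyᵢ = 90·0 + 40·4 + 200·0 + 100·5 + 50·2 = 760.
x* = 2310/480 = 4.81, y* = 760/480 = 1.58.

(4.81, 1.58)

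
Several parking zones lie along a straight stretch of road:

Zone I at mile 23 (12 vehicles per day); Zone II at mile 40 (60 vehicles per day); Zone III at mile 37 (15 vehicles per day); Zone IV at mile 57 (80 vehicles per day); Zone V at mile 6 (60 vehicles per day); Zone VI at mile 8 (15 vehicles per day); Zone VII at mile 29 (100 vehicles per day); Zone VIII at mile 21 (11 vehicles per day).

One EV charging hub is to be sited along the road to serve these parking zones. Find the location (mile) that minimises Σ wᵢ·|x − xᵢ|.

x = 29

For a sum of weighted absolute distances on a line, the optimum is the weighted median (not the mean). Total weight W = 353; half-weight = 176.5.
Sort by position and accumulate weight:
  mile 6 (Zone V, w=60) → cum 60
  mile 8 (Zone VI, w=15) → cum 75
  mile 21 (Zone VIII, w=11) → cum 86
  mile 23 (Zone I, w=12) → cum 98
  mile 29 (Zone VII, w=100) → cum 198  ≥ 176.5 → median here
  mile 37 (Zone III, w=15) → cum 213
  mile 40 (Zone II, w=60) → cum 273
  mile 57 (Zone IV, w=80) → cum 353
Optimal location: mile 29.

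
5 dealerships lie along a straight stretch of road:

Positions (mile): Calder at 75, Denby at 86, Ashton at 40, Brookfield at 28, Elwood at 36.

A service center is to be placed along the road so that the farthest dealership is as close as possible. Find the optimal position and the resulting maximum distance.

location 57, max distance 29

The 1-center on a line is the midpoint of the two extreme points: leftmost at 28, rightmost at 86.
Optimal location = (28 + 86)/2 = 57; maximum distance = (86 − 28)/2 = 29.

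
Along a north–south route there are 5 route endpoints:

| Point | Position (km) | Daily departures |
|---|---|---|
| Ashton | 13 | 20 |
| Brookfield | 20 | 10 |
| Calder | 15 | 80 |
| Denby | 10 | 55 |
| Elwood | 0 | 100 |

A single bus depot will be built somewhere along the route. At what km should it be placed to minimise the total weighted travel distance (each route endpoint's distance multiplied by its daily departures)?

x = 10

For a sum of weighted absolute distances on a line, the optimum is the weighted median (not the mean). Total weight W = 265; half-weight = 132.5.
Sort by position and accumulate weight:
  km 0 (Elwood, w=100) → cum 100
  km 10 (Denby, w=55) → cum 155  ≥ 132.5 → median here
  km 13 (Ashton, w=20) → cum 175
  km 15 (Calder, w=80) → cum 255
  km 20 (Brookfield, w=10) → cum 265
Optimal location: km 10.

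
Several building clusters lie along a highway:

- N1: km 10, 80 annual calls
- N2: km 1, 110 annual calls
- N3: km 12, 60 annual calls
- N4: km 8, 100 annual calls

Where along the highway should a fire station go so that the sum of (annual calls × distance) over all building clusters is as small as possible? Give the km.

For a sum of weighted absolute distances on a line, the optimum is the weighted median (not the mean). Total weight W = 350; half-weight = 175.
Sort by position and accumulate weight:
  km 1 (N2, w=110) → cum 110
  km 8 (N4, w=100) → cum 210  ≥ 175 → median here
  km 10 (N1, w=80) → cum 290
  km 12 (N3, w=60) → cum 350
Optimal location: km 8.

x = 8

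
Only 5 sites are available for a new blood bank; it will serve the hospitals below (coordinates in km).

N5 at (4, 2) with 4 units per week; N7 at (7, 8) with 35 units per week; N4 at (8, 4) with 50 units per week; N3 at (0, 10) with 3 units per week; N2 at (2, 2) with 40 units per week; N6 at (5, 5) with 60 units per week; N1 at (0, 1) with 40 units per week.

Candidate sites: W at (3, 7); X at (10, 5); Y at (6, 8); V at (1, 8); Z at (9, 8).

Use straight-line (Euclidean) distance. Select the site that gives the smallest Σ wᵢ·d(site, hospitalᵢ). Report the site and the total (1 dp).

W, total 1111.0 km

Total weighted distance at each candidate:
  W (3, 7): total = 1111.0
  X (10, 5): total = 1393.2
  Y (6, 8): total = 1149.8
  V (1, 8): total = 1472.8
  Z (9, 8): total = 1459.9
Minimum is at W with total 1111.0 km.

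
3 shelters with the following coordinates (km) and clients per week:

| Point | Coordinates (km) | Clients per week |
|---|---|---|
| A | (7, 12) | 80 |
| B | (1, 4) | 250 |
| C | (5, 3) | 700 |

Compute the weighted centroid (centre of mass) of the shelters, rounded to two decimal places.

(4.18, 3.94)

The minimiser of Σwᵢ‖p−pᵢ‖² is the weighted centroid p* = (Σwᵢpᵢ)/(Σwᵢ).
Σwᵢ = 1030.
Σwᵢxᵢ = 80·7 + 250·1 + 700·5 = 4310.
Σwᵢyᵢ = 80·12 + 250·4 + 700·3 = 4060.
x* = 4310/1030 = 4.18, y* = 4060/1030 = 3.94.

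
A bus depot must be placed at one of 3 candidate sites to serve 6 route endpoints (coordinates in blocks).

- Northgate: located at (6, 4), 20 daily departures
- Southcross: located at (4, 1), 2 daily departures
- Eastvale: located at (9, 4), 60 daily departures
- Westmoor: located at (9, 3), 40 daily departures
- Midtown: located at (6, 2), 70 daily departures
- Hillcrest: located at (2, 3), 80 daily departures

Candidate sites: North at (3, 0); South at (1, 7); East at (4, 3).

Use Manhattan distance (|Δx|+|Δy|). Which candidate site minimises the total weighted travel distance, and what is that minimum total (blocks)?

Total weighted distance at each candidate:
  North (3, 0): total = 1774
  South (1, 7): total = 2418
  East (4, 3): total = 994
Minimum is at East with total 994 blocks.

East, total 994 blocks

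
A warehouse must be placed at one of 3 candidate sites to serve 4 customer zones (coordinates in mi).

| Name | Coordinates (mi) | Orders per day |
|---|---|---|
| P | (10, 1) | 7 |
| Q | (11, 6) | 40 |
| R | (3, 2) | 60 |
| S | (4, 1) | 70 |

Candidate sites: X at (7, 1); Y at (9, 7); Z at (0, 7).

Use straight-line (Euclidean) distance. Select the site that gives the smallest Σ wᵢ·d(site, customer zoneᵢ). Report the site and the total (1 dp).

Total weighted distance at each candidate:
  X (7, 1): total = 734.5
  Y (9, 7): total = 1147.4
  Z (0, 7): total = 1378.1
Minimum is at X with total 734.5 mi.

X, total 734.5 mi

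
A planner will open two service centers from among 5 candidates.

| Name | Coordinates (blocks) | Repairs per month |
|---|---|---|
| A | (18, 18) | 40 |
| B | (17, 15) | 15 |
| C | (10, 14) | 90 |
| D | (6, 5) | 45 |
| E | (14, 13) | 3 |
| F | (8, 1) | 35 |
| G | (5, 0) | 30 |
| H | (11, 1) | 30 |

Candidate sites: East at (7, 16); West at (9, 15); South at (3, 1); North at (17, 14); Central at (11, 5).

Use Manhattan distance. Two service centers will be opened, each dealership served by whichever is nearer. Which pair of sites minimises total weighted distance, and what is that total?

Evaluate every pair (each demand assigned to the nearer of the two):
  {West, South}: total = 1621
  {South, North}: total = 1677
  {West, Central}: total = 1721
  {North, Central}: total = 1777
  {East, South}: total = 1985
  {East, Central}: total = 2085
  {West, North}: total = 2567
  {South, Central}: total = 2583
  {East, West}: total = 2886
  {East, North}: total = 2887
Best pair: {West, South} with total 1621.

{West, South}, total 1621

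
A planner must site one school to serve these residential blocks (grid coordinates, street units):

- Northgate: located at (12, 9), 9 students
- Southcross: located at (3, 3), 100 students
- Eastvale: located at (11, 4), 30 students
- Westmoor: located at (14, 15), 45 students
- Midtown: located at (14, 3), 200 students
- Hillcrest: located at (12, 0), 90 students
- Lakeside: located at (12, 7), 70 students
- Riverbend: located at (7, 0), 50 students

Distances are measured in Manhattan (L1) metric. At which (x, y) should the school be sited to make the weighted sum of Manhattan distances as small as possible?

Manhattan distance separates: Σwᵢ(|x−xᵢ|+|y−yᵢ|) = Σwᵢ|x−xᵢ| + Σwᵢ|y−yᵢ|, so x and y are optimised independently as 1-D weighted medians.
Total weight W = 594; half = 297.
x-coordinate, sorted with cumulative weight:
  x=3 (Southcross, w=100) cum 100
  x=7 (Riverbend, w=50) cum 150
  x=11 (Eastvale, w=30) cum 180
  x=12 (Northgate, w=9) cum 189
  x=12 (Hillcrest, w=90) cum 279
  x=12 (Lakeside, w=70) cum 349  ← median
  x=14 (Westmoor, w=45) cum 394
  x=14 (Midtown, w=200) cum 594
⇒ x* = 12
y-coordinate, sorted with cumulative weight:
  y=0 (Hillcrest, w=90) cum 90
  y=0 (Riverbend, w=50) cum 140
  y=3 (Southcross, w=100) cum 240
  y=3 (Midtown, w=200) cum 440  ← median
  y=4 (Eastvale, w=30) cum 470
  y=7 (Lakeside, w=70) cum 540
  y=9 (Northgate, w=9) cum 549
  y=15 (Westmoor, w=45) cum 594
⇒ y* = 3

(12, 3)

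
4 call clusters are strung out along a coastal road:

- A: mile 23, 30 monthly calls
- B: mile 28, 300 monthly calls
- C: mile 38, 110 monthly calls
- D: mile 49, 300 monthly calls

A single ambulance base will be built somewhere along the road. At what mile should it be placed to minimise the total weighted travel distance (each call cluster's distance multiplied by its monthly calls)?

For a sum of weighted absolute distances on a line, the optimum is the weighted median (not the mean). Total weight W = 740; half-weight = 370.
Sort by position and accumulate weight:
  mile 23 (A, w=30) → cum 30
  mile 28 (B, w=300) → cum 330
  mile 38 (C, w=110) → cum 440  ≥ 370 → median here
  mile 49 (D, w=300) → cum 740
Optimal location: mile 38.

x = 38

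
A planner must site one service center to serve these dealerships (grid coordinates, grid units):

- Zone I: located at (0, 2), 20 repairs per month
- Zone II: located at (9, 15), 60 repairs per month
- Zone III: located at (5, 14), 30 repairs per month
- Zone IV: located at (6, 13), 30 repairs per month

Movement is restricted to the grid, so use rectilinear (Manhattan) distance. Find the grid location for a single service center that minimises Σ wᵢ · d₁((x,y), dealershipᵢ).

Manhattan distance separates: Σwᵢ(|x−xᵢ|+|y−yᵢ|) = Σwᵢ|x−xᵢ| + Σwᵢ|y−yᵢ|, so x and y are optimised independently as 1-D weighted medians.
Total weight W = 140; half = 70.
x-coordinate, sorted with cumulative weight:
  x=0 (Zone I, w=20) cum 20
  x=5 (Zone III, w=30) cum 50
  x=6 (Zone IV, w=30) cum 80  ← median
  x=9 (Zone II, w=60) cum 140
⇒ x* = 6
y-coordinate, sorted with cumulative weight:
  y=2 (Zone I, w=20) cum 20
  y=13 (Zone IV, w=30) cum 50
  y=14 (Zone III, w=30) cum 80  ← median
  y=15 (Zone II, w=60) cum 140
⇒ y* = 14

(6, 14)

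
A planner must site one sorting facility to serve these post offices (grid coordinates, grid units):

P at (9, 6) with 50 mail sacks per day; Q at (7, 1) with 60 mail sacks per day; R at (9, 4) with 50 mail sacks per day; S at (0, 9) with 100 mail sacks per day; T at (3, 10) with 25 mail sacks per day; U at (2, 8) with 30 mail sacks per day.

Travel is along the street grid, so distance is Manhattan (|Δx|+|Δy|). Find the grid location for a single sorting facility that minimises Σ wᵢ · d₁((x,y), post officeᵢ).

Manhattan distance separates: Σwᵢ(|x−xᵢ|+|y−yᵢ|) = Σwᵢ|x−xᵢ| + Σwᵢ|y−yᵢ|, so x and y are optimised independently as 1-D weighted medians.
Total weight W = 315; half = 157.5.
x-coordinate, sorted with cumulative weight:
  x=0 (S, w=100) cum 100
  x=2 (U, w=30) cum 130
  x=3 (T, w=25) cum 155
  x=7 (Q, w=60) cum 215  ← median
  x=9 (P, w=50) cum 265
  x=9 (R, w=50) cum 315
⇒ x* = 7
y-coordinate, sorted with cumulative weight:
  y=1 (Q, w=60) cum 60
  y=4 (R, w=50) cum 110
  y=6 (P, w=50) cum 160  ← median
  y=8 (U, w=30) cum 190
  y=9 (S, w=100) cum 290
  y=10 (T, w=25) cum 315
⇒ y* = 6

(7, 6)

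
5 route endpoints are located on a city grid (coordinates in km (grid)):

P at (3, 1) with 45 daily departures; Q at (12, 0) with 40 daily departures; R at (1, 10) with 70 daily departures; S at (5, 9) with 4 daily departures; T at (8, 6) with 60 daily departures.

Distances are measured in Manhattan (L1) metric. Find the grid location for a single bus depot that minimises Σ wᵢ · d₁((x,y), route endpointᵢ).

Manhattan distance separates: Σwᵢ(|x−xᵢ|+|y−yᵢ|) = Σwᵢ|x−xᵢ| + Σwᵢ|y−yᵢ|, so x and y are optimised independently as 1-D weighted medians.
Total weight W = 219; half = 109.5.
x-coordinate, sorted with cumulative weight:
  x=1 (R, w=70) cum 70
  x=3 (P, w=45) cum 115  ← median
  x=5 (S, w=4) cum 119
  x=8 (T, w=60) cum 179
  x=12 (Q, w=40) cum 219
⇒ x* = 3
y-coordinate, sorted with cumulative weight:
  y=0 (Q, w=40) cum 40
  y=1 (P, w=45) cum 85
  y=6 (T, w=60) cum 145  ← median
  y=9 (S, w=4) cum 149
  y=10 (R, w=70) cum 219
⇒ y* = 6

(3, 6)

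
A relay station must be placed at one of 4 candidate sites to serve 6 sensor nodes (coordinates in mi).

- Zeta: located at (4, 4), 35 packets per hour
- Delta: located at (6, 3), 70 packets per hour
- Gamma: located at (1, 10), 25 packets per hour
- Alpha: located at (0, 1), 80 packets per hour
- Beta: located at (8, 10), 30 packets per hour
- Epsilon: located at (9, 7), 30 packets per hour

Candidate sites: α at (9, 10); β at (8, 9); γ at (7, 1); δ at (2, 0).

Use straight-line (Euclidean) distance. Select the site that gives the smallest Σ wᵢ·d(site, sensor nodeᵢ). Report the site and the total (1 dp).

Total weighted distance at each candidate:
  α (9, 10): total = 2144.7
  β (8, 9): total = 1845.8
  γ (7, 1): total = 1596.8
  δ (2, 0): total = 1583.5
Minimum is at δ with total 1583.5 mi.

δ, total 1583.5 mi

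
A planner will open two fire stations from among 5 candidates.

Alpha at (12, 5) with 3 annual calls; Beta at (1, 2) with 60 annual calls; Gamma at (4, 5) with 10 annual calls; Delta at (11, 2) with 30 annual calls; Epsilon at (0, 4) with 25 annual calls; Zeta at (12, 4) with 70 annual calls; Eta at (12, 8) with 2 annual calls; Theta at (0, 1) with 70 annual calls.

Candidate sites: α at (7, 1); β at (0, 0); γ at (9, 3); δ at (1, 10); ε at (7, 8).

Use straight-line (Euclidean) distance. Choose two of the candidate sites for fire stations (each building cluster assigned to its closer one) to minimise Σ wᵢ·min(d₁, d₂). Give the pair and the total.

{β, γ}, total 668.9

Evaluate every pair (each demand assigned to the nearer of the two):
  {β, γ}: total = 668.9
  {α, β}: total = 922.4
  {β, ε}: total = 1038.6
  {α, γ}: total = 1406.3
  {α, δ}: total = 1625.3
  {γ, δ}: total = 1630.7
  {β, δ}: total = 1633.6
  {α, ε}: total = 1647.1
  {γ, ε}: total = 1682.3
  {δ, ε}: total = 2000.4
Best pair: {β, γ} with total 668.9.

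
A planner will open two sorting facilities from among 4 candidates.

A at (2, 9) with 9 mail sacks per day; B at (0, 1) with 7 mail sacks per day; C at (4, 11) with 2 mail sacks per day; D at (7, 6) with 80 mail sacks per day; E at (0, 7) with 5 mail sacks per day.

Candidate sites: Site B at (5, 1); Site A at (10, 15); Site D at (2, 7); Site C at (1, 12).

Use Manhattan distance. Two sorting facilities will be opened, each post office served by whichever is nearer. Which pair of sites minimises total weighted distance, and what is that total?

Evaluate every pair (each demand assigned to the nearer of the two):
  {Site B, Site D}: total = 555
  {Site D, Site C}: total = 572
  {Site A, Site D}: total = 576
  {Site B, Site C}: total = 669
  {Site B, Site A}: total = 769
  {Site A, Site C}: total = 1118
Best pair: {Site B, Site D} with total 555.

{Site B, Site D}, total 555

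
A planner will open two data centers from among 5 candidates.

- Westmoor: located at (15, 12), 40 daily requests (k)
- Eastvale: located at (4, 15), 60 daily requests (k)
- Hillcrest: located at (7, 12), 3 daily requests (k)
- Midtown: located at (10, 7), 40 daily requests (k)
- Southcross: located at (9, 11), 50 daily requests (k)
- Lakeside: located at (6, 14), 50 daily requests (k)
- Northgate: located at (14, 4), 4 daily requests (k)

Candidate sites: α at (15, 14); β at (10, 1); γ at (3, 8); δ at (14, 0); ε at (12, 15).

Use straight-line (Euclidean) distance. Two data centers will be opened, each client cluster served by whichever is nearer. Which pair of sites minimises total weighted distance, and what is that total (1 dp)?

{β, ε}, total 1481.3

Evaluate every pair (each demand assigned to the nearer of the two):
  {β, ε}: total = 1481.3
  {γ, ε}: total = 1492.6
  {α, ε}: total = 1501.7
  {α, γ}: total = 1515.1
  {δ, ε}: total = 1559.8
  {α, β}: total = 1812.9
  {β, γ}: total = 1855.4
  {α, δ}: total = 1891.4
  {γ, δ}: total = 1892.6
  {β, δ}: total = 2868.3
Best pair: {β, ε} with total 1481.3.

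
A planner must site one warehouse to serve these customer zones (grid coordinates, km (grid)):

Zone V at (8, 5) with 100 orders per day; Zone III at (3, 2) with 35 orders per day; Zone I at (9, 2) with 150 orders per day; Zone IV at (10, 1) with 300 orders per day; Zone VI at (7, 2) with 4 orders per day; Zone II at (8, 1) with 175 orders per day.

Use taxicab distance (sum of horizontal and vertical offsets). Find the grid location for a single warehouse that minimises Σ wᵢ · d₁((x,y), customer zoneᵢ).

(9, 1)

Manhattan distance separates: Σwᵢ(|x−xᵢ|+|y−yᵢ|) = Σwᵢ|x−xᵢ| + Σwᵢ|y−yᵢ|, so x and y are optimised independently as 1-D weighted medians.
Total weight W = 764; half = 382.
x-coordinate, sorted with cumulative weight:
  x=3 (Zone III, w=35) cum 35
  x=7 (Zone VI, w=4) cum 39
  x=8 (Zone V, w=100) cum 139
  x=8 (Zone II, w=175) cum 314
  x=9 (Zone I, w=150) cum 464  ← median
  x=10 (Zone IV, w=300) cum 764
⇒ x* = 9
y-coordinate, sorted with cumulative weight:
  y=1 (Zone IV, w=300) cum 300
  y=1 (Zone II, w=175) cum 475  ← median
  y=2 (Zone III, w=35) cum 510
  y=2 (Zone I, w=150) cum 660
  y=2 (Zone VI, w=4) cum 664
  y=5 (Zone V, w=100) cum 764
⇒ y* = 1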